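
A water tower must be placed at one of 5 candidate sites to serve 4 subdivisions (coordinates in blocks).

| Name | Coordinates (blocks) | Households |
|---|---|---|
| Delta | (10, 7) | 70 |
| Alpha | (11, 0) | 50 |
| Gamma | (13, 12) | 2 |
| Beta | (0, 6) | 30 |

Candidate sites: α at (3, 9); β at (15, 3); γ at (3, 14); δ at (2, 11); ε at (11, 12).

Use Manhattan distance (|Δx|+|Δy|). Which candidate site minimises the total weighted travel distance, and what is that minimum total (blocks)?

Total weighted distance at each candidate:
  α (3, 9): total = 1686
  β (15, 3): total = 1542
  γ (3, 14): total = 2434
  δ (2, 11): total = 2074
  ε (11, 12): total = 1534
Minimum is at ε with total 1534 blocks.

ε, total 1534 blocks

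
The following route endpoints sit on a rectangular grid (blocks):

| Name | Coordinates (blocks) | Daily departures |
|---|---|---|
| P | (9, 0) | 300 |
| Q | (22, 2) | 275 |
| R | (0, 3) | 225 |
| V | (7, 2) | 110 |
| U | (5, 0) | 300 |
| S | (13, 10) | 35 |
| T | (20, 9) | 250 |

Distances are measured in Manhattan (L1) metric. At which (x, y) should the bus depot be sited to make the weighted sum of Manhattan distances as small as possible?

Manhattan distance separates: Σwᵢ(|x−xᵢ|+|y−yᵢ|) = Σwᵢ|x−xᵢ| + Σwᵢ|y−yᵢ|, so x and y are optimised independently as 1-D weighted medians.
Total weight W = 1495; half = 747.5.
x-coordinate, sorted with cumulative weight:
  x=0 (R, w=225) cum 225
  x=5 (U, w=300) cum 525
  x=7 (V, w=110) cum 635
  x=9 (P, w=300) cum 935  ← median
  x=13 (S, w=35) cum 970
  x=20 (T, w=250) cum 1220
  x=22 (Q, w=275) cum 1495
⇒ x* = 9
y-coordinate, sorted with cumulative weight:
  y=0 (P, w=300) cum 300
  y=0 (U, w=300) cum 600
  y=2 (Q, w=275) cum 875  ← median
  y=2 (V, w=110) cum 985
  y=3 (R, w=225) cum 1210
  y=9 (T, w=250) cum 1460
  y=10 (S, w=35) cum 1495
⇒ y* = 2

(9, 2)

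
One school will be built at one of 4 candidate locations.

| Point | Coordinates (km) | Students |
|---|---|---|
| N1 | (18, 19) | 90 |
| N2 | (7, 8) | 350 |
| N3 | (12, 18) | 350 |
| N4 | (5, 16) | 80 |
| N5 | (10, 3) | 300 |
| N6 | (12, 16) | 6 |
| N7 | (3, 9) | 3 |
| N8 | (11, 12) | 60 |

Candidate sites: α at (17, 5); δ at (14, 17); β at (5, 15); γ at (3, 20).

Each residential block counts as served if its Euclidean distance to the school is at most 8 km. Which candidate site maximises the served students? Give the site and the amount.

β, covering 849

Coverage radius r = 8 km; a point is covered iff (Δx)²+(Δy)² ≤ 8² = 64.
  α (17, 5): covers {N5} → 300
  δ (14, 17): covers {N1, N3, N6, N8} → 506
  β (5, 15): covers {N2, N3, N4, N6, N7, N8} → 849
  γ (3, 20): covers {N4} → 80
Maximum coverage at β: 849 students.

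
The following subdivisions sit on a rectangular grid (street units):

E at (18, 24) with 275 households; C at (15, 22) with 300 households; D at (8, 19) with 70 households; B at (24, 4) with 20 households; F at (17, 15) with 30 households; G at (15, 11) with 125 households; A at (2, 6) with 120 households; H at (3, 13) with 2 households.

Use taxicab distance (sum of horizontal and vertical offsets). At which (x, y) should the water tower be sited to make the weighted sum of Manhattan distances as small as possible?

Manhattan distance separates: Σwᵢ(|x−xᵢ|+|y−yᵢ|) = Σwᵢ|x−xᵢ| + Σwᵢ|y−yᵢ|, so x and y are optimised independently as 1-D weighted medians.
Total weight W = 942; half = 471.
x-coordinate, sorted with cumulative weight:
  x=2 (A, w=120) cum 120
  x=3 (H, w=2) cum 122
  x=8 (D, w=70) cum 192
  x=15 (C, w=300) cum 492  ← median
  x=15 (G, w=125) cum 617
  x=17 (F, w=30) cum 647
  x=18 (E, w=275) cum 922
  x=24 (B, w=20) cum 942
⇒ x* = 15
y-coordinate, sorted with cumulative weight:
  y=4 (B, w=20) cum 20
  y=6 (A, w=120) cum 140
  y=11 (G, w=125) cum 265
  y=13 (H, w=2) cum 267
  y=15 (F, w=30) cum 297
  y=19 (D, w=70) cum 367
  y=22 (C, w=300) cum 667  ← median
  y=24 (E, w=275) cum 942
⇒ y* = 22

(15, 22)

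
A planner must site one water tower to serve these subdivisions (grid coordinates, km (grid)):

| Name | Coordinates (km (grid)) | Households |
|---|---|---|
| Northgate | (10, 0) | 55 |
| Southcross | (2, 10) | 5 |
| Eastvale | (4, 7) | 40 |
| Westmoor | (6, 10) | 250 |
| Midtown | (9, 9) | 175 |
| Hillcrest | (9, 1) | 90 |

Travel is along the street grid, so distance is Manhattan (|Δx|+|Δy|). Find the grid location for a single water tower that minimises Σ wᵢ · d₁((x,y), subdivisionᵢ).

Manhattan distance separates: Σwᵢ(|x−xᵢ|+|y−yᵢ|) = Σwᵢ|x−xᵢ| + Σwᵢ|y−yᵢ|, so x and y are optimised independently as 1-D weighted medians.
Total weight W = 615; half = 307.5.
x-coordinate, sorted with cumulative weight:
  x=2 (Southcross, w=5) cum 5
  x=4 (Eastvale, w=40) cum 45
  x=6 (Westmoor, w=250) cum 295
  x=9 (Midtown, w=175) cum 470  ← median
  x=9 (Hillcrest, w=90) cum 560
  x=10 (Northgate, w=55) cum 615
⇒ x* = 9
y-coordinate, sorted with cumulative weight:
  y=0 (Northgate, w=55) cum 55
  y=1 (Hillcrest, w=90) cum 145
  y=7 (Eastvale, w=40) cum 185
  y=9 (Midtown, w=175) cum 360  ← median
  y=10 (Southcross, w=5) cum 365
  y=10 (Westmoor, w=250) cum 615
⇒ y* = 9

(9, 9)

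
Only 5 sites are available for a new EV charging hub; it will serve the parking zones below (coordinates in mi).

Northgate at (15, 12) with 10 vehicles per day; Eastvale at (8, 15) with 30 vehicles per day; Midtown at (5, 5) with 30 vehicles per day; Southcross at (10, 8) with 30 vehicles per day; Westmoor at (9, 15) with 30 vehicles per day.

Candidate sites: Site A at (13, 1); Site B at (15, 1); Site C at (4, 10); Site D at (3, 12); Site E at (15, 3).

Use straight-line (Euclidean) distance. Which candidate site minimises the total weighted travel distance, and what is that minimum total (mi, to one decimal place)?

Site C, total 858.7 mi

Total weighted distance at each candidate:
  Site A (13, 1): total = 1491.4
  Site B (15, 1): total = 1617.7
  Site C (4, 10): total = 858.7
  Site D (3, 12): total = 956.4
  Site E (15, 3): total = 1427.3
Minimum is at Site C with total 858.7 mi.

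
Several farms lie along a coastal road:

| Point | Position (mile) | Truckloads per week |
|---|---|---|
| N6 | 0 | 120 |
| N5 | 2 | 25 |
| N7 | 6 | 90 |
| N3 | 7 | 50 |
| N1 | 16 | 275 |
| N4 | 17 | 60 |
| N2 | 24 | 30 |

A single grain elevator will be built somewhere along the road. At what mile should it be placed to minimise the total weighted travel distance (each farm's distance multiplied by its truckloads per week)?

x = 16

For a sum of weighted absolute distances on a line, the optimum is the weighted median (not the mean). Total weight W = 650; half-weight = 325.
Sort by position and accumulate weight:
  mile 0 (N6, w=120) → cum 120
  mile 2 (N5, w=25) → cum 145
  mile 6 (N7, w=90) → cum 235
  mile 7 (N3, w=50) → cum 285
  mile 16 (N1, w=275) → cum 560  ≥ 325 → median here
  mile 17 (N4, w=60) → cum 620
  mile 24 (N2, w=30) → cum 650
Optimal location: mile 16.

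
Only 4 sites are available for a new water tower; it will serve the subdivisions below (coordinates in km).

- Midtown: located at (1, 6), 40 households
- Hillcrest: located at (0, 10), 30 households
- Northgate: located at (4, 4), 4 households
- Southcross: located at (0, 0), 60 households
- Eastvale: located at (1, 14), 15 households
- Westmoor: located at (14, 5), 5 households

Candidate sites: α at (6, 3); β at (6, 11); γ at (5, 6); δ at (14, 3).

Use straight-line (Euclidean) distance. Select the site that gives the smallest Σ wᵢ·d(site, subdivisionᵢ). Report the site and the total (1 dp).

γ, total 1009.1 km

Total weighted distance at each candidate:
  α (6, 3): total = 1143.7
  β (6, 11): total = 1383.7
  γ (5, 6): total = 1009.1
  δ (14, 3): total = 2168.0
Minimum is at γ with total 1009.1 km.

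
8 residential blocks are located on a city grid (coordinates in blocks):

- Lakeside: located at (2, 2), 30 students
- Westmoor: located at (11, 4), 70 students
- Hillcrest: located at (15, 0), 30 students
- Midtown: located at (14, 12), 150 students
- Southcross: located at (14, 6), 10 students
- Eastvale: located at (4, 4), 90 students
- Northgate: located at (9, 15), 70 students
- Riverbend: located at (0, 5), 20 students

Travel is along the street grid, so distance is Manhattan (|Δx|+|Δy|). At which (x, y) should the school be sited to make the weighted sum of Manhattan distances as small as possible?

(11, 5)

Manhattan distance separates: Σwᵢ(|x−xᵢ|+|y−yᵢ|) = Σwᵢ|x−xᵢ| + Σwᵢ|y−yᵢ|, so x and y are optimised independently as 1-D weighted medians.
Total weight W = 470; half = 235.
x-coordinate, sorted with cumulative weight:
  x=0 (Riverbend, w=20) cum 20
  x=2 (Lakeside, w=30) cum 50
  x=4 (Eastvale, w=90) cum 140
  x=9 (Northgate, w=70) cum 210
  x=11 (Westmoor, w=70) cum 280  ← median
  x=14 (Midtown, w=150) cum 430
  x=14 (Southcross, w=10) cum 440
  x=15 (Hillcrest, w=30) cum 470
⇒ x* = 11
y-coordinate, sorted with cumulative weight:
  y=0 (Hillcrest, w=30) cum 30
  y=2 (Lakeside, w=30) cum 60
  y=4 (Westmoor, w=70) cum 130
  y=4 (Eastvale, w=90) cum 220
  y=5 (Riverbend, w=20) cum 240  ← median
  y=6 (Southcross, w=10) cum 250
  y=12 (Midtown, w=150) cum 400
  y=15 (Northgate, w=70) cum 470
⇒ y* = 5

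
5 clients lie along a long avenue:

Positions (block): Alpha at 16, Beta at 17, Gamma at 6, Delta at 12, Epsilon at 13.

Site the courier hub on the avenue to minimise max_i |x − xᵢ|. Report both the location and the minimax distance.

location 11.5, max distance 5.5

The 1-center on a line is the midpoint of the two extreme points: leftmost at 6, rightmost at 17.
Optimal location = (6 + 17)/2 = 11.5; maximum distance = (17 − 6)/2 = 5.5.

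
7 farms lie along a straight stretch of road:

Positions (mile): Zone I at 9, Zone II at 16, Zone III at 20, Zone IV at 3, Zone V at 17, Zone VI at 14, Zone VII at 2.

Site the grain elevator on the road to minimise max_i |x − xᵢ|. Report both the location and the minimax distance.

The 1-center on a line is the midpoint of the two extreme points: leftmost at 2, rightmost at 20.
Optimal location = (2 + 20)/2 = 11; maximum distance = (20 − 2)/2 = 9.

location 11, max distance 9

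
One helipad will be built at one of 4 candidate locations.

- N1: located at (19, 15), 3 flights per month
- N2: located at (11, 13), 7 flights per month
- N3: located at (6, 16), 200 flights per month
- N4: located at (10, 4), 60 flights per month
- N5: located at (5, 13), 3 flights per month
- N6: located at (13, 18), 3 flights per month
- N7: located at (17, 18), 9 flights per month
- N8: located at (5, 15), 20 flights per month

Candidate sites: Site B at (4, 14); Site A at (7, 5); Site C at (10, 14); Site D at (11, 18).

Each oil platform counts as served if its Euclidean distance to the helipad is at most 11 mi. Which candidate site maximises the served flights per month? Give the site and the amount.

Coverage radius r = 11 mi; a point is covered iff (Δx)²+(Δy)² ≤ 11² = 121.
  Site B (4, 14): covers {N2, N3, N5, N6, N8} → 233
  Site A (7, 5): covers {N2, N4, N5, N8} → 90
  Site C (10, 14): covers {N1, N2, N3, N4, N5, N6, N7, N8} → 305
  Site D (11, 18): covers {N1, N2, N3, N5, N6, N7, N8} → 245
Maximum coverage at Site C: 305 flights per month.

Site C, covering 305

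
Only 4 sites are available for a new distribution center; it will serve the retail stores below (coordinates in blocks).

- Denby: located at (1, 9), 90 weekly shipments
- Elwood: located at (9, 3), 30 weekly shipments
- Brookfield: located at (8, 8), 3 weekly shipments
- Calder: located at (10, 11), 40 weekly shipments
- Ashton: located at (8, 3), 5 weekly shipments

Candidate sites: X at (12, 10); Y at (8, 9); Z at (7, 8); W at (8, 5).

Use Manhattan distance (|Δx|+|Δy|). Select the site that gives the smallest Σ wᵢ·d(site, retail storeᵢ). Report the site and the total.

Total weighted distance at each candidate:
  X (12, 10): total = 1573
  Y (8, 9): total = 1033
  Z (7, 8): total = 1113
  W (8, 5): total = 1419
Minimum is at Y with total 1033 blocks.

Y, total 1033 blocks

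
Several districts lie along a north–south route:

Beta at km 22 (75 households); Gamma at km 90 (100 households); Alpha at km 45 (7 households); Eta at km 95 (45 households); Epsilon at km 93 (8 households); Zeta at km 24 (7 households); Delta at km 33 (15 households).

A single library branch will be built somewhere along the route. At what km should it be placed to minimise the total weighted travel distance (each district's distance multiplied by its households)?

For a sum of weighted absolute distances on a line, the optimum is the weighted median (not the mean). Total weight W = 257; half-weight = 128.5.
Sort by position and accumulate weight:
  km 22 (Beta, w=75) → cum 75
  km 24 (Zeta, w=7) → cum 82
  km 33 (Delta, w=15) → cum 97
  km 45 (Alpha, w=7) → cum 104
  km 90 (Gamma, w=100) → cum 204  ≥ 128.5 → median here
  km 93 (Epsilon, w=8) → cum 212
  km 95 (Eta, w=45) → cum 257
Optimal location: km 90.

x = 90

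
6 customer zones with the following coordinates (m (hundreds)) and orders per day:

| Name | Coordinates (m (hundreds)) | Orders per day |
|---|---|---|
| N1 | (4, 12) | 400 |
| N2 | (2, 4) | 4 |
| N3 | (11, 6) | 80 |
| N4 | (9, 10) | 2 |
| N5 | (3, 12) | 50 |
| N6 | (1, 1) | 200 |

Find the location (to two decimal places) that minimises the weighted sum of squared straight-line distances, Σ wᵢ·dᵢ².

The minimiser of Σwᵢ‖p−pᵢ‖² is the weighted centroid p* = (Σwᵢpᵢ)/(Σwᵢ).
Σwᵢ = 736.
Σwᵢxᵢ = 400·4 + 4·2 + 80·11 + 2·9 + 50·3 + 200·1 = 2856.
Σwᵢyᵢ = 400·12 + 4·4 + 80·6 + 2·10 + 50·12 + 200·1 = 6116.
x* = 2856/736 = 3.88, y* = 6116/736 = 8.31.

(3.88, 8.31)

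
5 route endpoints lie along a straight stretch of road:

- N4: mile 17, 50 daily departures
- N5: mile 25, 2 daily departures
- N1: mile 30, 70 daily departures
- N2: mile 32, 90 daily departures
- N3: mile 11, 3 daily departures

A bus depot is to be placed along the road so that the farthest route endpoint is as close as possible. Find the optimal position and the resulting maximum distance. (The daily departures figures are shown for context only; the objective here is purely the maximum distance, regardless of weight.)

The 1-center on a line is the midpoint of the two extreme points: leftmost at 11, rightmost at 32.
Optimal location = (11 + 32)/2 = 21.5; maximum distance = (32 − 11)/2 = 10.5.

location 21.5, max distance 10.5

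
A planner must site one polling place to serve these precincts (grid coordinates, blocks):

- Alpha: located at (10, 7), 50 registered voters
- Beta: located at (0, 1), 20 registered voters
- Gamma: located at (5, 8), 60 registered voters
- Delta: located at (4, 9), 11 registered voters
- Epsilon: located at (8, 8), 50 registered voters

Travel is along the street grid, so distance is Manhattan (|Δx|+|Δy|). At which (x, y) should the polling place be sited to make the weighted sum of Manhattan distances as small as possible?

(8, 8)

Manhattan distance separates: Σwᵢ(|x−xᵢ|+|y−yᵢ|) = Σwᵢ|x−xᵢ| + Σwᵢ|y−yᵢ|, so x and y are optimised independently as 1-D weighted medians.
Total weight W = 191; half = 95.5.
x-coordinate, sorted with cumulative weight:
  x=0 (Beta, w=20) cum 20
  x=4 (Delta, w=11) cum 31
  x=5 (Gamma, w=60) cum 91
  x=8 (Epsilon, w=50) cum 141  ← median
  x=10 (Alpha, w=50) cum 191
⇒ x* = 8
y-coordinate, sorted with cumulative weight:
  y=1 (Beta, w=20) cum 20
  y=7 (Alpha, w=50) cum 70
  y=8 (Gamma, w=60) cum 130  ← median
  y=8 (Epsilon, w=50) cum 180
  y=9 (Delta, w=11) cum 191
⇒ y* = 8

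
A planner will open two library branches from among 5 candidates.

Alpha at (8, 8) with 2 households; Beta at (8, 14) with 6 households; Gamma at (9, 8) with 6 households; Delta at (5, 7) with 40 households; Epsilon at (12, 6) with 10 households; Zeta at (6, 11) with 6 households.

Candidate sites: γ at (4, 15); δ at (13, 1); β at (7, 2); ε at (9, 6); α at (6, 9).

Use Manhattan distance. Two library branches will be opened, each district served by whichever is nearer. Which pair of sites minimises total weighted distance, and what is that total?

Evaluate every pair (each demand assigned to the nearer of the two):
  {ε, α}: total = 222
  {δ, α}: total = 264
  {γ, α}: total = 282
  {β, α}: total = 294
  {γ, ε}: total = 314
  {δ, ε}: total = 350
  {β, ε}: total = 350
  {γ, β}: total = 498
  {δ, β}: total = 540
  {γ, δ}: total = 574
Best pair: {ε, α} with total 222.

{ε, α}, total 222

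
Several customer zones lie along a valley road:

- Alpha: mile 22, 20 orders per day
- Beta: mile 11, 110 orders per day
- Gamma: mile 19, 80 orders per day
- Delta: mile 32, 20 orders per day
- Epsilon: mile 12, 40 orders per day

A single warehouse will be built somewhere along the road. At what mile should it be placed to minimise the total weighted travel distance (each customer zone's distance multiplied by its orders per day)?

x = 12

For a sum of weighted absolute distances on a line, the optimum is the weighted median (not the mean). Total weight W = 270; half-weight = 135.
Sort by position and accumulate weight:
  mile 11 (Beta, w=110) → cum 110
  mile 12 (Epsilon, w=40) → cum 150  ≥ 135 → median here
  mile 19 (Gamma, w=80) → cum 230
  mile 22 (Alpha, w=20) → cum 250
  mile 32 (Delta, w=20) → cum 270
Optimal location: mile 12.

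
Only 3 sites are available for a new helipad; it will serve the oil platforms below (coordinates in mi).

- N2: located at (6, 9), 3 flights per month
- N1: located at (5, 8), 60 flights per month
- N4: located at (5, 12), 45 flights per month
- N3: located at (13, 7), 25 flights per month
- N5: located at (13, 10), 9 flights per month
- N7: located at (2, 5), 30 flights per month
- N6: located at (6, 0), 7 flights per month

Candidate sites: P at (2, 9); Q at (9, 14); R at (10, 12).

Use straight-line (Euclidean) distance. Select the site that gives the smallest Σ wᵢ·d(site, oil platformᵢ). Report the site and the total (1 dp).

Total weighted distance at each candidate:
  P (2, 9): total = 960.5
  Q (9, 14): total = 1346.2
  R (10, 12): total = 1209.9
Minimum is at P with total 960.5 mi.

P, total 960.5 mi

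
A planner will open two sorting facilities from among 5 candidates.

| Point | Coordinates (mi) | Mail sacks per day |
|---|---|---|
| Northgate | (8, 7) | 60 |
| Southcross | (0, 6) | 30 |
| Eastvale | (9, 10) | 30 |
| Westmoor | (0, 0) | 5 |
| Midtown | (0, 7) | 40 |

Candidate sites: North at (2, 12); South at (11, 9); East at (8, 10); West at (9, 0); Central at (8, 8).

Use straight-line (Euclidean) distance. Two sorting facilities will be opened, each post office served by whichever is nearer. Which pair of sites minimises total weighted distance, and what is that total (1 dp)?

{North, Central}, total 588.8

Evaluate every pair (each demand assigned to the nearer of the two):
  {North, Central}: total = 588.8
  {North, East}: total = 676.0
  {East, Central}: total = 716.4
  {West, Central}: total = 742.0
  {North, South}: total = 749.4
  {South, Central}: total = 753.5
  {East, West}: total = 865.1
  {South, East}: total = 884.1
  {North, West}: total = 1092.8
  {South, West}: total = 1100.1
Best pair: {North, Central} with total 588.8.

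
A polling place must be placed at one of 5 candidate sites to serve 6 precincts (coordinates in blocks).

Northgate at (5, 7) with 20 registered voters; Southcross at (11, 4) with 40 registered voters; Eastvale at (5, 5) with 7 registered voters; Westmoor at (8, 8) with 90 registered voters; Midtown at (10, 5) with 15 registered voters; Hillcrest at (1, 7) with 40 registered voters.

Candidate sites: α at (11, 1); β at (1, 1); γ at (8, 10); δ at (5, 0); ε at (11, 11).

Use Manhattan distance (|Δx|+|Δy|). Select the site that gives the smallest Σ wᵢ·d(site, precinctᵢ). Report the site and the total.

γ, total 1221 blocks

Total weighted distance at each candidate:
  α (11, 1): total = 2045
  β (1, 1): total = 2471
  γ (8, 10): total = 1221
  δ (5, 0): total = 2155
  ε (11, 11): total = 1769
Minimum is at γ with total 1221 blocks.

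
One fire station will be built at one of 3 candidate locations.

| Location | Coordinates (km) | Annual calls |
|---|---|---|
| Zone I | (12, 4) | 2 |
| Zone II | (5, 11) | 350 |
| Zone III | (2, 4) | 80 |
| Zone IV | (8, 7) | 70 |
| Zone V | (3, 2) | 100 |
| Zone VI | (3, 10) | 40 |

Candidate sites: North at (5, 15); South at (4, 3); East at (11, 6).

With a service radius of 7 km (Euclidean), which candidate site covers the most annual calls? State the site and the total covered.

Coverage radius r = 7 km; a point is covered iff (Δx)²+(Δy)² ≤ 7² = 49.
  North (5, 15): covers {Zone II, Zone VI} → 390
  South (4, 3): covers {Zone III, Zone IV, Zone V} → 250
  East (11, 6): covers {Zone I, Zone IV} → 72
Maximum coverage at North: 390 annual calls.

North, covering 390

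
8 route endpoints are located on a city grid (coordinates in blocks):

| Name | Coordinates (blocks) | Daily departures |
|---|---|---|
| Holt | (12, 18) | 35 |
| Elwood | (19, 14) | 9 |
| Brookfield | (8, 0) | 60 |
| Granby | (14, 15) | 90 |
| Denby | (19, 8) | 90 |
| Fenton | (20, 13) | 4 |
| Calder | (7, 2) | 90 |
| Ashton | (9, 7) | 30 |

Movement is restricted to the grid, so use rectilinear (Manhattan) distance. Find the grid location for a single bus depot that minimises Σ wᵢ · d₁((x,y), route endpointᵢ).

Manhattan distance separates: Σwᵢ(|x−xᵢ|+|y−yᵢ|) = Σwᵢ|x−xᵢ| + Σwᵢ|y−yᵢ|, so x and y are optimised independently as 1-D weighted medians.
Total weight W = 408; half = 204.
x-coordinate, sorted with cumulative weight:
  x=7 (Calder, w=90) cum 90
  x=8 (Brookfield, w=60) cum 150
  x=9 (Ashton, w=30) cum 180
  x=12 (Holt, w=35) cum 215  ← median
  x=14 (Granby, w=90) cum 305
  x=19 (Elwood, w=9) cum 314
  x=19 (Denby, w=90) cum 404
  x=20 (Fenton, w=4) cum 408
⇒ x* = 12
y-coordinate, sorted with cumulative weight:
  y=0 (Brookfield, w=60) cum 60
  y=2 (Calder, w=90) cum 150
  y=7 (Ashton, w=30) cum 180
  y=8 (Denby, w=90) cum 270  ← median
  y=13 (Fenton, w=4) cum 274
  y=14 (Elwood, w=9) cum 283
  y=15 (Granby, w=90) cum 373
  y=18 (Holt, w=35) cum 408
⇒ y* = 8

(12, 8)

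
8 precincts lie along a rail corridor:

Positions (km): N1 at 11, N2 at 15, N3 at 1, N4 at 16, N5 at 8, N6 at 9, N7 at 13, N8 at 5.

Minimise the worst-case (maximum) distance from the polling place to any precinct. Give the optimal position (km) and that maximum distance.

The 1-center on a line is the midpoint of the two extreme points: leftmost at 1, rightmost at 16.
Optimal location = (1 + 16)/2 = 8.5; maximum distance = (16 − 1)/2 = 7.5.

location 8.5, max distance 7.5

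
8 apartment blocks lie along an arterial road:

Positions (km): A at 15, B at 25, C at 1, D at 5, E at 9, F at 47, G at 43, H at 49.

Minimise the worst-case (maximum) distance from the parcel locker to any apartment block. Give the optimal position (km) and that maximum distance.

The 1-center on a line is the midpoint of the two extreme points: leftmost at 1, rightmost at 49.
Optimal location = (1 + 49)/2 = 25; maximum distance = (49 − 1)/2 = 24.

location 25, max distance 24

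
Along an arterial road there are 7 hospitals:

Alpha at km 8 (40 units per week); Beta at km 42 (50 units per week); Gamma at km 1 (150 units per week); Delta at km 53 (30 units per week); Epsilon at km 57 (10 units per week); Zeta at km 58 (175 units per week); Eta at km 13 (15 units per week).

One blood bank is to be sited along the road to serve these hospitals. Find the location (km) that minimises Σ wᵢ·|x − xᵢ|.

For a sum of weighted absolute distances on a line, the optimum is the weighted median (not the mean). Total weight W = 470; half-weight = 235.
Sort by position and accumulate weight:
  km 1 (Gamma, w=150) → cum 150
  km 8 (Alpha, w=40) → cum 190
  km 13 (Eta, w=15) → cum 205
  km 42 (Beta, w=50) → cum 255  ≥ 235 → median here
  km 53 (Delta, w=30) → cum 285
  km 57 (Epsilon, w=10) → cum 295
  km 58 (Zeta, w=175) → cum 470
Optimal location: km 42.

x = 42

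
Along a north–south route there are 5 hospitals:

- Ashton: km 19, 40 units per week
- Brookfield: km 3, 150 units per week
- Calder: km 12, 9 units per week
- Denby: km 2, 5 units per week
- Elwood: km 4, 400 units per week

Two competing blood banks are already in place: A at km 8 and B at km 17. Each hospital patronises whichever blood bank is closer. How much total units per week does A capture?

The indifferent point is the midpoint (8+17)/2 = 12.5; hospitals left of it (closer to A at 8) go to A, those right go to B.
  Denby at 2 (w=5) → A
  Brookfield at 3 (w=150) → A
  Elwood at 4 (w=400) → A
  Calder at 12 (w=9) → A
  Ashton at 19 (w=40) → B
A captures 564; B captures 40.

564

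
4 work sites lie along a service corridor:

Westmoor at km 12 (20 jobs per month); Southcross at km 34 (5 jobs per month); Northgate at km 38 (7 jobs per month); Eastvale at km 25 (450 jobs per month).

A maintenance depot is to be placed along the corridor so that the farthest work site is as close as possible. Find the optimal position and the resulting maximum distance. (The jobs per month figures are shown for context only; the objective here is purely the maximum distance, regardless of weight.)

location 25, max distance 13

The 1-center on a line is the midpoint of the two extreme points: leftmost at 12, rightmost at 38.
Optimal location = (12 + 38)/2 = 25; maximum distance = (38 − 12)/2 = 13.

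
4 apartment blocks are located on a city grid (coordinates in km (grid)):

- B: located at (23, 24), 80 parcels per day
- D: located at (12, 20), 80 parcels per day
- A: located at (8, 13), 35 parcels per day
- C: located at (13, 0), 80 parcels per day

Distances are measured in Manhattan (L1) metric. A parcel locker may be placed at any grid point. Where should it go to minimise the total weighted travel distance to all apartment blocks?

(13, 20)

Manhattan distance separates: Σwᵢ(|x−xᵢ|+|y−yᵢ|) = Σwᵢ|x−xᵢ| + Σwᵢ|y−yᵢ|, so x and y are optimised independently as 1-D weighted medians.
Total weight W = 275; half = 137.5.
x-coordinate, sorted with cumulative weight:
  x=8 (A, w=35) cum 35
  x=12 (D, w=80) cum 115
  x=13 (C, w=80) cum 195  ← median
  x=23 (B, w=80) cum 275
⇒ x* = 13
y-coordinate, sorted with cumulative weight:
  y=0 (C, w=80) cum 80
  y=13 (A, w=35) cum 115
  y=20 (D, w=80) cum 195  ← median
  y=24 (B, w=80) cum 275
⇒ y* = 20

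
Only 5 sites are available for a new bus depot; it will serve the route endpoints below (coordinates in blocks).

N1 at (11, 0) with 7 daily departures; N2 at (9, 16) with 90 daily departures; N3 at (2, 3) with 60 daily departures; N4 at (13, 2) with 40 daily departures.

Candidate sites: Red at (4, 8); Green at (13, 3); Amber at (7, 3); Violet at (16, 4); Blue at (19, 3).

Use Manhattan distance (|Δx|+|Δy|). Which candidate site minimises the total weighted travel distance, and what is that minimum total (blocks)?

Total weighted distance at each candidate:
  Red (4, 8): total = 2295
  Green (13, 3): total = 2265
  Amber (7, 3): total = 1979
  Violet (16, 4): total = 2873
  Blue (19, 3): total = 3447
Minimum is at Amber with total 1979 blocks.

Amber, total 1979 blocks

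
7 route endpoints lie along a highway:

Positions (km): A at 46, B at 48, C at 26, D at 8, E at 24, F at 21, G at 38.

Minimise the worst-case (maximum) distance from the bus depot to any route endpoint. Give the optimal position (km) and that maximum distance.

The 1-center on a line is the midpoint of the two extreme points: leftmost at 8, rightmost at 48.
Optimal location = (8 + 48)/2 = 28; maximum distance = (48 − 8)/2 = 20.

location 28, max distance 20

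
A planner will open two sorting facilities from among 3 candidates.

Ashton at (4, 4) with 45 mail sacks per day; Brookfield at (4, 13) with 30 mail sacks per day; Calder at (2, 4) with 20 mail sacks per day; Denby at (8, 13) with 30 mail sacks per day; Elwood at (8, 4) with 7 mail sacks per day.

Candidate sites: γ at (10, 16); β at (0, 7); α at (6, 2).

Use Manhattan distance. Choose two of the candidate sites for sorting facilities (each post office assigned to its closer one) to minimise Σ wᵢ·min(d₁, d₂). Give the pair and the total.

Evaluate every pair (each demand assigned to the nearer of the two):
  {γ, α}: total = 748
  {γ, β}: total = 912
  {β, α}: total = 998
Best pair: {γ, α} with total 748.

{γ, α}, total 748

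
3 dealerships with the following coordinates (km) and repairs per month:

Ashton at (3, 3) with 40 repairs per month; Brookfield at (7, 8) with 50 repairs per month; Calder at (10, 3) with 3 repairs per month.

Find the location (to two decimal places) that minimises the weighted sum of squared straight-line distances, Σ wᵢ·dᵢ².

The minimiser of Σwᵢ‖p−pᵢ‖² is the weighted centroid p* = (Σwᵢpᵢ)/(Σwᵢ).
Σwᵢ = 93.
Σwᵢxᵢ = 40·3 + 50·7 + 3·10 = 500.
Σwᵢyᵢ = 40·3 + 50·8 + 3·3 = 529.
x* = 500/93 = 5.38, y* = 529/93 = 5.69.

(5.38, 5.69)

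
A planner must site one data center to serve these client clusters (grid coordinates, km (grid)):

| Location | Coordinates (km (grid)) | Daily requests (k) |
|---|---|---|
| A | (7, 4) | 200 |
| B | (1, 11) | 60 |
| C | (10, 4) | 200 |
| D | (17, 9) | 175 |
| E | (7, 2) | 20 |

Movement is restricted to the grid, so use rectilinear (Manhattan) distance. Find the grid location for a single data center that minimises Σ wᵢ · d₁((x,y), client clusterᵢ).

(10, 4)

Manhattan distance separates: Σwᵢ(|x−xᵢ|+|y−yᵢ|) = Σwᵢ|x−xᵢ| + Σwᵢ|y−yᵢ|, so x and y are optimised independently as 1-D weighted medians.
Total weight W = 655; half = 327.5.
x-coordinate, sorted with cumulative weight:
  x=1 (B, w=60) cum 60
  x=7 (A, w=200) cum 260
  x=7 (E, w=20) cum 280
  x=10 (C, w=200) cum 480  ← median
  x=17 (D, w=175) cum 655
⇒ x* = 10
y-coordinate, sorted with cumulative weight:
  y=2 (E, w=20) cum 20
  y=4 (A, w=200) cum 220
  y=4 (C, w=200) cum 420  ← median
  y=9 (D, w=175) cum 595
  y=11 (B, w=60) cum 655
⇒ y* = 4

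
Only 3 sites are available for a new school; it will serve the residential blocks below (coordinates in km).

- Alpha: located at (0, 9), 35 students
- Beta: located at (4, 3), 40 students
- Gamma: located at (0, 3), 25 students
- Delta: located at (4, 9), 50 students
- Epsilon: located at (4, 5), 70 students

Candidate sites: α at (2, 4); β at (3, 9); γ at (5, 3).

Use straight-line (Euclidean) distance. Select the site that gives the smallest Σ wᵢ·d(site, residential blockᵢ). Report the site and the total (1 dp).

α, total 759.6 km

Total weighted distance at each candidate:
  α (2, 4): total = 759.6
  β (3, 9): total = 854.6
  γ (5, 3): total = 899.0
Minimum is at α with total 759.6 km.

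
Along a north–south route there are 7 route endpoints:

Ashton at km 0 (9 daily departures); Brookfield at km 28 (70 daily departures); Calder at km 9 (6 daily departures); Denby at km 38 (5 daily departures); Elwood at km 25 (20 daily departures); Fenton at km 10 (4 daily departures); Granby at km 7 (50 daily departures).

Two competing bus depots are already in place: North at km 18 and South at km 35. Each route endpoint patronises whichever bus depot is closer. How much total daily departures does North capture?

The indifferent point is the midpoint (18+35)/2 = 26.5; route endpoints left of it (closer to North at 18) go to North, those right go to South.
  Ashton at 0 (w=9) → North
  Granby at 7 (w=50) → North
  Calder at 9 (w=6) → North
  Fenton at 10 (w=4) → North
  Elwood at 25 (w=20) → North
  Brookfield at 28 (w=70) → South
  Denby at 38 (w=5) → South
North captures 89; South captures 75.

89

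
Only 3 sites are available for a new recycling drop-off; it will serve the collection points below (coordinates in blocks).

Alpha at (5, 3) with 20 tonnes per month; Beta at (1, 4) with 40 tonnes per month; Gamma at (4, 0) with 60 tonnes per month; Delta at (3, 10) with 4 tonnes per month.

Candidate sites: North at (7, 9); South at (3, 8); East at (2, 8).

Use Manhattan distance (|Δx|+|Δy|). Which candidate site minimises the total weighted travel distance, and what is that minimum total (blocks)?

Total weighted distance at each candidate:
  North (7, 9): total = 1340
  South (3, 8): total = 928
  East (2, 8): total = 972
Minimum is at South with total 928 blocks.

South, total 928 blocks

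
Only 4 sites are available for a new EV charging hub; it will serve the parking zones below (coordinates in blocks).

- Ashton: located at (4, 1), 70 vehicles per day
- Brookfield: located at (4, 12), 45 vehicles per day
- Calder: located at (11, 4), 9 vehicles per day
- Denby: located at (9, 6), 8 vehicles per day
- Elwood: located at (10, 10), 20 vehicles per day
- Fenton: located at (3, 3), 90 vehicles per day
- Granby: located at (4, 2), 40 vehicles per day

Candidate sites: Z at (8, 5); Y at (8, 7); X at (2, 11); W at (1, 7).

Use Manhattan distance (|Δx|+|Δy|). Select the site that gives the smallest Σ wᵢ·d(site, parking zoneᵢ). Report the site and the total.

Total weighted distance at each candidate:
  Z (8, 5): total = 2157
  Y (8, 7): total = 2445
  X (2, 11): total = 2645
  W (1, 7): total = 2279
Minimum is at Z with total 2157 blocks.

Z, total 2157 blocks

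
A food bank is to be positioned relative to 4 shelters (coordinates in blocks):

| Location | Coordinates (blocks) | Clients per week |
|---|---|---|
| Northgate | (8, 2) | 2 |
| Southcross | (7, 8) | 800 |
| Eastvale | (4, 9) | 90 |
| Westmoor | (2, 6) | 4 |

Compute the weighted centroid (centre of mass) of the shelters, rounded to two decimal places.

(6.68, 8.08)

The minimiser of Σwᵢ‖p−pᵢ‖² is the weighted centroid p* = (Σwᵢpᵢ)/(Σwᵢ).
Σwᵢ = 896.
Σwᵢxᵢ = 2·8 + 800·7 + 90·4 + 4·2 = 5984.
Σwᵢyᵢ = 2·2 + 800·8 + 90·9 + 4·6 = 7238.
x* = 5984/896 = 6.68, y* = 7238/896 = 8.08.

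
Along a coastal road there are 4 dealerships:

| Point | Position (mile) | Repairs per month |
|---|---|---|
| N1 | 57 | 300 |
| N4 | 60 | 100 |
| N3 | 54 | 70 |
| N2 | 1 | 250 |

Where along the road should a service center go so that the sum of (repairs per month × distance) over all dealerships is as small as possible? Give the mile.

x = 57

For a sum of weighted absolute distances on a line, the optimum is the weighted median (not the mean). Total weight W = 720; half-weight = 360.
Sort by position and accumulate weight:
  mile 1 (N2, w=250) → cum 250
  mile 54 (N3, w=70) → cum 320
  mile 57 (N1, w=300) → cum 620  ≥ 360 → median here
  mile 60 (N4, w=100) → cum 720
Optimal location: mile 57.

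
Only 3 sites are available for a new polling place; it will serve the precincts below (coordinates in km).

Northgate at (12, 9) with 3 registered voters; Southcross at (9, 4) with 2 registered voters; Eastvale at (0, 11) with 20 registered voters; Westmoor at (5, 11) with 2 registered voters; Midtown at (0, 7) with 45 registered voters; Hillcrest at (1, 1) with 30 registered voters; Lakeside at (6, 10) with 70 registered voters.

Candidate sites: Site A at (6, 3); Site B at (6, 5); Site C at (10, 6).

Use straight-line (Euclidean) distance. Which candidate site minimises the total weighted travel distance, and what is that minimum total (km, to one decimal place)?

Site B, total 1036.5 km

Total weighted distance at each candidate:
  Site A (6, 3): total = 1224.0
  Site B (6, 5): total = 1036.5
  Site C (10, 6): total = 1410.1
Minimum is at Site B with total 1036.5 km.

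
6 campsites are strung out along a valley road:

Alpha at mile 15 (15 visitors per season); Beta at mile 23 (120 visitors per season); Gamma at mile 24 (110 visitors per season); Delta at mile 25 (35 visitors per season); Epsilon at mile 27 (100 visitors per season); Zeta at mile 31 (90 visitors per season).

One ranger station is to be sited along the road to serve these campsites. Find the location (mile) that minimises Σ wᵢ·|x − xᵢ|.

x = 24

For a sum of weighted absolute distances on a line, the optimum is the weighted median (not the mean). Total weight W = 470; half-weight = 235.
Sort by position and accumulate weight:
  mile 15 (Alpha, w=15) → cum 15
  mile 23 (Beta, w=120) → cum 135
  mile 24 (Gamma, w=110) → cum 245  ≥ 235 → median here
  mile 25 (Delta, w=35) → cum 280
  mile 27 (Epsilon, w=100) → cum 380
  mile 31 (Zeta, w=90) → cum 470
Optimal location: mile 24.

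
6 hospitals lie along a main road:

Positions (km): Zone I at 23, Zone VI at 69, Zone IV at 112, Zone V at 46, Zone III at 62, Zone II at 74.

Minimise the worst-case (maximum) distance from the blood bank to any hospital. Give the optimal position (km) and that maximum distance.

The 1-center on a line is the midpoint of the two extreme points: leftmost at 23, rightmost at 112.
Optimal location = (23 + 112)/2 = 67.5; maximum distance = (112 − 23)/2 = 44.5.

location 67.5, max distance 44.5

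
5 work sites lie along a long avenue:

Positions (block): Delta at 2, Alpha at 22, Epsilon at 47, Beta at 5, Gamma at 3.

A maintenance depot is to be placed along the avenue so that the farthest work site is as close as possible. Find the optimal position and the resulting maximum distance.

location 24.5, max distance 22.5

The 1-center on a line is the midpoint of the two extreme points: leftmost at 2, rightmost at 47.
Optimal location = (2 + 47)/2 = 24.5; maximum distance = (47 − 2)/2 = 22.5.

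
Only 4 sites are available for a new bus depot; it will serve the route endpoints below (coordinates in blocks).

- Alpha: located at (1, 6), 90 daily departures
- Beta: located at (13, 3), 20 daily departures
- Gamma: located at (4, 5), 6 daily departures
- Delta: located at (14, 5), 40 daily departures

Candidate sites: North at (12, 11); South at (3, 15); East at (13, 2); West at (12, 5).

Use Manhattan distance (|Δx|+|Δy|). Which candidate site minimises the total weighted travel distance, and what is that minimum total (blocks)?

Total weighted distance at each candidate:
  North (12, 11): total = 2024
  South (3, 15): total = 2336
  East (13, 2): total = 1692
  West (12, 5): total = 1268
Minimum is at West with total 1268 blocks.

West, total 1268 blocks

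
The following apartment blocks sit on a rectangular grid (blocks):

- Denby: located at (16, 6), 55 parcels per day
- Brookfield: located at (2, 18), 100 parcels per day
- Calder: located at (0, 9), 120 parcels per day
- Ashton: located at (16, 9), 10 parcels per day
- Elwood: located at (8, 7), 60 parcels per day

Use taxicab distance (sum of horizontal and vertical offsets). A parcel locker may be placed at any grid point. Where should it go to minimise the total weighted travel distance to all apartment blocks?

(2, 9)

Manhattan distance separates: Σwᵢ(|x−xᵢ|+|y−yᵢ|) = Σwᵢ|x−xᵢ| + Σwᵢ|y−yᵢ|, so x and y are optimised independently as 1-D weighted medians.
Total weight W = 345; half = 172.5.
x-coordinate, sorted with cumulative weight:
  x=0 (Calder, w=120) cum 120
  x=2 (Brookfield, w=100) cum 220  ← median
  x=8 (Elwood, w=60) cum 280
  x=16 (Denby, w=55) cum 335
  x=16 (Ashton, w=10) cum 345
⇒ x* = 2
y-coordinate, sorted with cumulative weight:
  y=6 (Denby, w=55) cum 55
  y=7 (Elwood, w=60) cum 115
  y=9 (Calder, w=120) cum 235  ← median
  y=9 (Ashton, w=10) cum 245
  y=18 (Brookfield, w=100) cum 345
⇒ y* = 9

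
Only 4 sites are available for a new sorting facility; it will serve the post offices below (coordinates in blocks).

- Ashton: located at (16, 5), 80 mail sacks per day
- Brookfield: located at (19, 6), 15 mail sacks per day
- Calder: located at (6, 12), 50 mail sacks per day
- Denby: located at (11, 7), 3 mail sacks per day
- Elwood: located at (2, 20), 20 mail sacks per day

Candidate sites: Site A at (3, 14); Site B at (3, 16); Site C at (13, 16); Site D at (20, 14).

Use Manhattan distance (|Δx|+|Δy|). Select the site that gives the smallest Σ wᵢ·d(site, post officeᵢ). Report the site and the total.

Total weighted distance at each candidate:
  Site A (3, 14): total = 2555
  Site B (3, 16): total = 2811
  Site C (13, 16): total = 2243
  Site D (20, 14): total = 2503
Minimum is at Site C with total 2243 blocks.

Site C, total 2243 blocks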